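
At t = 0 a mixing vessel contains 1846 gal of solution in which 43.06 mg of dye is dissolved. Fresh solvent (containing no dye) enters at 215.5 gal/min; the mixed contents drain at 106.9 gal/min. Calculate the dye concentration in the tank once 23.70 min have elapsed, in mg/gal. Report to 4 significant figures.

0.004125 mg/gal

Let m(t) be the amount of dye. Volume: V(t) = V₀ + (Q_in − Q_out) t = 1846 + 108.600 t; V(23.70) = 4419.82 gal.
Species balance (pure solvent in): dm/dt = −Q_out · m/V(t).
Separate: dm/m = −Q_out dt/V(t) ⇒ ln(m/m₀) = −(Q_out/(Q_in−Q_out)) ln(V/V₀).
m = m₀ (V₀/V)^(Q_out/(Q_in−Q_out)) = 43.06 × (1846/4419.82)^(0.984346) = 18.2321 mg.
C = m/V = 18.2321/4419.82 = 0.00412508 mg/gal.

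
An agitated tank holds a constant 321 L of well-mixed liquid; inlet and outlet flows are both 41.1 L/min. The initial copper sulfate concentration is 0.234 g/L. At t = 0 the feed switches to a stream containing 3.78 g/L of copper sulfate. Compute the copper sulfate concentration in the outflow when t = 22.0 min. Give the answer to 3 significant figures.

Transient balance on the dissolved component: V dC/dt = Q(C_in − C).
So dC/dt = (C_in − C)/τ with τ = V/Q = 321/41.1 = 7.8102 min.
Integrating: C(t) = C_in + (C₀ − C_in) e^(−t/τ).
C(22.0) = 3.78 + (0.234 − 3.78)·e^(−22.0/7.8102) = 3.78 + (-3.5460)·0.059796 = 3.5680 g/L.

3.57 g/L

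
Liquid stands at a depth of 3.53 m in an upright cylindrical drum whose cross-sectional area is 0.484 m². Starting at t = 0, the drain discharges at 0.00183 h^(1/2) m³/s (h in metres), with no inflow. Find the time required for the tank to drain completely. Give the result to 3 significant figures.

Mass balance (ρ constant): A dh/dt = −0.00183 √h.
∫ h^(−1/2) dh = −(0.00183/A) ∫ dt, giving 2√h = 2√h₀ − (0.00183/A) t.
Set h = 0: 2√h₀ = (0.00183/A) t_empty ⇒ t_empty = 2A√h₀/0.00183.
t_empty = 2·0.484·√3.53/0.00183 = 0.96800·1.8788/0.00183 = 993.83 s.

994 s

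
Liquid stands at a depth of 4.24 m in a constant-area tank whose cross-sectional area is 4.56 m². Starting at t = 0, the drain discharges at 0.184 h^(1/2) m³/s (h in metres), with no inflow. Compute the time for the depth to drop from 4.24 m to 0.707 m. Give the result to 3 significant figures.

With no inflow, A dh/dt = −0.184 √h.
Separate and integrate: 2(√h − √h₀) = −(0.184/A) t.
t = 2A(√h₀ − √h)/0.184 = 2·4.56·(√4.24 − √0.707)/0.184
  = 9.1200 × (2.0591 − 0.84083) / 0.184 = 60.385 s.

60.4 s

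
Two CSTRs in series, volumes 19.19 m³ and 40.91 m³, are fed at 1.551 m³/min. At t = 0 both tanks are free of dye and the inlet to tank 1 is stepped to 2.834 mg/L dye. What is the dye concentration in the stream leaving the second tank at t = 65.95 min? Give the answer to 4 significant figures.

2.408 mg/L

Each tank obeys Vᵢ dCᵢ/dt = Q(Cᵢ₋₁ − Cᵢ), so τᵢ = Vᵢ/Q.
τ₁ = 19.19/1.551 = 12.3727 min; τ₂ = 40.91/1.551 = 26.3765 min.
Solving the cascade with C₁(0)=C₂(0)=0 gives C₂(t) = C_in[1 − (τ₁ e^(−t/τ₁) − τ₂ e^(−t/τ₂))/(τ₁ − τ₂)].
At t = 65.95: e^(−t/τ₁) = 0.00484262, e^(−t/τ₂) = 0.0820580.
C₂ = 2.834·[1 − (12.3727·0.00484262 − 26.3765·0.0820580)/(-14.0039)] = 2.834·0.849721 = 2.40811 mg/L.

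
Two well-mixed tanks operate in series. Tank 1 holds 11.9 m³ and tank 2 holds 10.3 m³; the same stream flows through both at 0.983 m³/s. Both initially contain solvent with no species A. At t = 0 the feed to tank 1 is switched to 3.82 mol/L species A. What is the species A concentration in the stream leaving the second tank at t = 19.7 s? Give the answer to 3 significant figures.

1.99 mol/L

Species balance on tank i: dCᵢ/dt = (Cᵢ₋₁ − Cᵢ)/τᵢ with τᵢ = Vᵢ/Q.
τ₁ = 11.9/0.983 = 12.106 s; τ₂ = 10.3/0.983 = 10.478 s.
Tank 1: C₁ = C_in(1 − e^(−t/τ₁)). Tank 2 (τ₁ ≠ τ₂): C₂ = C_in[1 − (τ₁ e^(−t/τ₁) − τ₂ e^(−t/τ₂))/(τ₁ − τ₂)].
At t = 19.7: e^(−t/τ₁) = 0.19646, e^(−t/τ₂) = 0.15257.
C₂ = 3.82·[1 − (12.106·0.19646 − 10.478·0.15257)/(1.6277)] = 3.82·0.52106 = 1.9904 mol/L.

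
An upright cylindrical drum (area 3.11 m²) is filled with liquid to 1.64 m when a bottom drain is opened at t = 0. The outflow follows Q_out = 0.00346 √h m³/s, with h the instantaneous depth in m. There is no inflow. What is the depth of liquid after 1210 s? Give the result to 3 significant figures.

With no inflow, A dh/dt = −0.00346 √h.
This is separable: 2 d(√h)/dt = −0.00346/A, so √h = √h₀ − (0.00346/(2A)) t.
√h = √1.64 − 0.00346·1210/(2·3.11) = 1.2806 − 0.67309 = 0.60754.
h = 0.60754² = 0.36910 m.

0.369 m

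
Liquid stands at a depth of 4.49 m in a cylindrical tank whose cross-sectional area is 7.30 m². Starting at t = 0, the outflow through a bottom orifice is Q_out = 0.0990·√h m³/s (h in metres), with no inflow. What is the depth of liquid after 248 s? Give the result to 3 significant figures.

A dh/dt = −Q_out = −0.0990 √h.
Separate and integrate: 2(√h − √h₀) = −(0.0990/A) t.
√h = √4.49 − 0.0990·248/(2·7.30) = 2.1190 − 1.6816 = 0.43732.
h = 0.43732² = 0.19125 m.

0.191 m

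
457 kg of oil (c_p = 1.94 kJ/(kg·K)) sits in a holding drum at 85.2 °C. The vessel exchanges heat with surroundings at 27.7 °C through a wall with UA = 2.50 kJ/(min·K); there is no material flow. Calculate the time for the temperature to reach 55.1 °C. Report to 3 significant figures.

M c_p dT/dt = −UA(T − T_amb).
τ = M c_p/UA = 354.63 min; T_ss = T_amb = 27.700 °C.
T(t) = T_ss + (T₀ − T_ss)e^(−t/τ); set T = 55.1:
t = −τ ln[(T − T_ss)/(T₀ − T_ss)] = −354.63 · ln(0.47652) = 262.87 min.

263 min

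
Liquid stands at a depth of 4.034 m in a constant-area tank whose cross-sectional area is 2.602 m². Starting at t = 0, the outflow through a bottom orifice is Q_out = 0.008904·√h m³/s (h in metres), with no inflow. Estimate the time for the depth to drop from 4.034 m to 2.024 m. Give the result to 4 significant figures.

342.4 s

Unsteady balance on liquid volume: A dh/dt = −0.008904 √h.
∫ h^(−1/2) dh = −(0.008904/A) ∫ dt, giving 2√h = 2√h₀ − (0.008904/A) t.
t = 2A(√h₀ − √h)/0.008904 = 2·2.602·(√4.034 − √2.024)/0.008904
  = 5.20400 × (2.00848 − 1.42267) / 0.008904 = 342.380 s.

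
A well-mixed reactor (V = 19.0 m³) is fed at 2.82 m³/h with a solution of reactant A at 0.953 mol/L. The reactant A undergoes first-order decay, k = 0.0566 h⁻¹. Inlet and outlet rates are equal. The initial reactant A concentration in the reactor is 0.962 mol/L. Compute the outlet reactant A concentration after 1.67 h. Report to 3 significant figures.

0.883 mol/L

Accumulation = in − out − consumed: V dC/dt = Q C_in − Q C − k V C.
dC/dt = (Q/V) C_in − (Q/V + k) C; effective rate a = Q/V + k = 0.14842 + 0.0566 = 0.20502 h⁻¹.
C_ss = Q C_in/(Q + kV) = 0.68991 mol/L; C(t) = C_ss + (C₀ − C_ss) e^(−a t).
C(1.67) = 0.68991 + (0.27209)·e^(−0.20502·1.67) = 0.68991 + (0.27209)·0.71007 = 0.88311 mol/L.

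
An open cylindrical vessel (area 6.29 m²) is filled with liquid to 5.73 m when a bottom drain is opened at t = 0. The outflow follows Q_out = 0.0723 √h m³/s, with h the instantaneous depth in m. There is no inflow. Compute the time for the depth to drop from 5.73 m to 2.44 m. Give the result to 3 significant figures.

145 s

Accumulation of liquid (constant cross-section A): A dh/dt = −0.0723 √h.
Separate and integrate: 2(√h − √h₀) = −(0.0723/A) t.
t = 2A(√h₀ − √h)/0.0723 = 2·6.29·(√5.73 − √2.44)/0.0723
  = 12.580 × (2.3937 − 1.5620) / 0.0723 = 144.71 s.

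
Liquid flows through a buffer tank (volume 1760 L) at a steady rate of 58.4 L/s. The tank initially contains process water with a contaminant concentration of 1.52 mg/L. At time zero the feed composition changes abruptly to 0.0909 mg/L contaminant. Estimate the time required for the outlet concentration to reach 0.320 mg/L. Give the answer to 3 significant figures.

Mass balance on the solute (V constant): V dC/dt = Q(C_in − C), so τ = V/Q = 30.137 s.
C(t) = C_in + (C₀ − C_in) e^(−t/τ). Set C = 0.320 and solve for t:
e^(−t/τ) = (C − C_in)/(C₀ − C_in) = (0.320 − 0.0909)/(1.52 − 0.0909) = 0.16031
t = −τ ln(…) = 30.137 × 1.8306 = 55.170 s.

55.2 s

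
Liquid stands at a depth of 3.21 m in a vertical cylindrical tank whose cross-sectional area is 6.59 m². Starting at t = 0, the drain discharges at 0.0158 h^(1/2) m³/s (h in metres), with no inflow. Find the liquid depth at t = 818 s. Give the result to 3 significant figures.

A dh/dt = −Q_out = −0.0158 √h.
Separate and integrate: 2(√h − √h₀) = −(0.0158/A) t.
√h = √3.21 − 0.0158·818/(2·6.59) = 1.7916 − 0.98061 = 0.81104.
h = 0.81104² = 0.65779 m.

0.658 m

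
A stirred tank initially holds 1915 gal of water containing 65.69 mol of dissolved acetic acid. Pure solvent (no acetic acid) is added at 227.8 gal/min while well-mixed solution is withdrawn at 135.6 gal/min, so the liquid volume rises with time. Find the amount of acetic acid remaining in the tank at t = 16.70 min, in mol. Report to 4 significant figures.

27.58 mol

Total volume: dV/dt = Q_in − Q_out = 92.2000 gal/min, so V(t) = 1915 + 92.2000 t and V(16.70) = 3454.74 gal.
No acetic acid enters, so dm/dt = −Q_out · (m/V).
Separate: dm/m = −Q_out dt/V(t) ⇒ ln(m/m₀) = −(Q_out/(Q_in−Q_out)) ln(V/V₀).
m = m₀ (V₀/V)^(Q_out/(Q_in−Q_out)) = 65.69 × (1915/3454.74)^(1.47072) = 27.5825 mol.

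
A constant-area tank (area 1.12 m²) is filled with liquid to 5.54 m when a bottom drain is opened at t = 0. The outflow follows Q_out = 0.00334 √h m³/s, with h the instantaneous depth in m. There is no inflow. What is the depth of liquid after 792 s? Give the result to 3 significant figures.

1.38 m

A dh/dt = −Q_out = −0.00334 √h.
∫ h^(−1/2) dh = −(0.00334/A) ∫ dt, giving 2√h = 2√h₀ − (0.00334/A) t.
√h = √5.54 − 0.00334·792/(2·1.12) = 2.3537 − 1.1809 = 1.1728.
h = 1.1728² = 1.3754 m.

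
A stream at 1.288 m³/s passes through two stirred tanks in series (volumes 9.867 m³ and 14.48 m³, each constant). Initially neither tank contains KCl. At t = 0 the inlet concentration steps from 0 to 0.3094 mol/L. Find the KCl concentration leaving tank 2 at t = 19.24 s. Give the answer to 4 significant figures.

Time constants: τᵢ = Vᵢ/Q for each well-mixed tank.
τ₁ = 9.867/1.288 = 7.66071 s; τ₂ = 14.48/1.288 = 11.2422 s.
Solving the cascade with C₁(0)=C₂(0)=0 gives C₂(t) = C_in[1 − (τ₁ e^(−t/τ₁) − τ₂ e^(−t/τ₂))/(τ₁ − τ₂)].
At t = 19.24: e^(−t/τ₁) = 0.0811452, e^(−t/τ₂) = 0.180612.
C₂ = 0.3094·[1 − (7.66071·0.0811452 − 11.2422·0.180612)/(-3.58152)] = 0.3094·0.606632 = 0.187692 mol/L.

0.1877 mol/L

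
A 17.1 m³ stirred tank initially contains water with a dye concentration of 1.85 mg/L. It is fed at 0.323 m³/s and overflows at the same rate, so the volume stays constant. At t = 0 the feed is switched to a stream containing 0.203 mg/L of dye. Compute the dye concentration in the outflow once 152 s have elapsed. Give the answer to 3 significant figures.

0.296 mg/L

Unsteady species balance (constant V, well mixed): V dC/dt = Q(C_in − C).
Time constant τ = V/Q = 17.1/0.323 = 52.941 s.
This is linear first-order; C(t) = C_in + (C₀ − C_in) e^(−t/τ).
C(152) = 0.203 + (1.85 − 0.203)·e^(−152/52.941) = 0.203 + (1.6470)·0.056636 = 0.29628 mg/L.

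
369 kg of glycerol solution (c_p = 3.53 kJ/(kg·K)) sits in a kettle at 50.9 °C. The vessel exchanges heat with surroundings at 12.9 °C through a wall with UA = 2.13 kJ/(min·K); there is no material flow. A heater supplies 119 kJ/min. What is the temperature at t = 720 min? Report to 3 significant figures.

Lumped-capacitance energy balance: M c_p dT/dt = UA(T_amb − T) + Q̇.
dT/dt = (T_ss − T)/τ with T_ss = T_amb + Q̇/UA = 12.9 + 119/2.13 = 68.769 °C, τ = M c_p/UA = 369·3.53/2.13 = 611.54 min.
Integrating: T(t) = T_ss + (T₀ − T_ss) e^(−t/τ).
T(720) = 68.769 + (-17.869)·0.30809 = 63.263 °C.

63.3 °C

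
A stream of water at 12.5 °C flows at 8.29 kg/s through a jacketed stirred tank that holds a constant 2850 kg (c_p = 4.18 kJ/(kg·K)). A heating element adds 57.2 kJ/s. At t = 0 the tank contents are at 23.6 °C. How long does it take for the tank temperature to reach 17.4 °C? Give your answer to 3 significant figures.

367 s

M c_p dT/dt = ṁ c_p (T_in − T) + Q̇.
τ = M/ṁ = 343.79 s; T_ss = T_in + Q̇/(ṁ c_p) = 14.151 °C.
T(t) = T_ss + (T₀ − T_ss) e^(−t/τ). Set T = 17.4:
e^(−t/τ) = (17.4 − 14.151)/(23.6 − 14.151) = 0.34387
t = −343.79 · ln(0.34387) = 366.99 s.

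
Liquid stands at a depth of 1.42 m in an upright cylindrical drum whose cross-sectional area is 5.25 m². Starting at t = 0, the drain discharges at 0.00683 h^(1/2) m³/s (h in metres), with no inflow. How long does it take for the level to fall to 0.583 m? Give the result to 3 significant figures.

Volume balance on the tank: A dh/dt = −0.00683 √h.
∫ h^(−1/2) dh = −(0.00683/A) ∫ dt, giving 2√h = 2√h₀ − (0.00683/A) t.
t = 2A(√h₀ − √h)/0.00683 = 2·5.25·(√1.42 − √0.583)/0.00683
  = 10.500 × (1.1916 − 0.76354) / 0.00683 = 658.12 s.

658 s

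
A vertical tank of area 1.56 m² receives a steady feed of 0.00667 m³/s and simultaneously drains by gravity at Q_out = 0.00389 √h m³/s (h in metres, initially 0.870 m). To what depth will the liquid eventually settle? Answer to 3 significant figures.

Accumulation of liquid (constant cross-section A): A dh/dt = Q_in − 0.00389 √h. At steady state dh/dt = 0:
Q_in = 0.00389 √h_ss ⇒ √h_ss = 0.00667/0.00389 = 1.7147.
h_ss = 1.7147² = 2.9400 m. (Since h₀ = 0.870 m < h_ss, the level will rise toward this value.)

2.94 m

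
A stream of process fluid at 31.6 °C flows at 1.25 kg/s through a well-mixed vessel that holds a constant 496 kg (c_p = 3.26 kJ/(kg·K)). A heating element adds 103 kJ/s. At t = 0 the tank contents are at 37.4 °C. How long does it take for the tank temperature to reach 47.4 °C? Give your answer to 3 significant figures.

286 s

M c_p dT/dt = ṁ c_p (T_in − T) + Q̇.
τ = M/ṁ = 396.80 s; T_ss = T_in + Q̇/(ṁ c_p) = 56.876 °C.
T(t) = T_ss + (T₀ − T_ss) e^(−t/τ). Set T = 47.4:
e^(−t/τ) = (47.4 − 56.876)/(37.4 − 56.876) = 0.48655
t = −396.80 · ln(0.48655) = 285.86 s.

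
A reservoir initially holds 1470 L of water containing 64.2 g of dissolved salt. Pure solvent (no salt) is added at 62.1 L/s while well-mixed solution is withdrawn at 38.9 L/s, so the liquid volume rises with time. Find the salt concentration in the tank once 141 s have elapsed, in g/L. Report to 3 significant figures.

0.00190 g/L

Total volume: dV/dt = Q_in − Q_out = 23.200 L/s, so V(t) = 1470 + 23.200 t and V(141) = 4741.2 L.
No salt enters, so dm/dt = −Q_out · (m/V).
Separate: dm/m = −Q_out dt/V(t) ⇒ ln(m/m₀) = −(Q_out/(Q_in−Q_out)) ln(V/V₀).
m = m₀ (V₀/V)^(Q_out/(Q_in−Q_out)) = 64.2 × (1470/4741.2)^(1.6767) = 9.0116 g.
C = m/V = 9.0116/4741.2 = 0.0019007 g/L.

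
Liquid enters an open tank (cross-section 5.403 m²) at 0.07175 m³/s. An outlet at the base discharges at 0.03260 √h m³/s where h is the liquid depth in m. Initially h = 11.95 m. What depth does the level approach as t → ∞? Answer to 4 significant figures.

4.844 m

A dh/dt = Q_in − 0.03260 √h. Steady state requires inflow = outflow:
Q_in = 0.03260 √h_ss ⇒ √h_ss = 0.07175/0.03260 = 2.20092.
h_ss = 2.20092² = 4.84405 m. (Since h₀ = 11.95 m > h_ss, the level will fall toward this value.)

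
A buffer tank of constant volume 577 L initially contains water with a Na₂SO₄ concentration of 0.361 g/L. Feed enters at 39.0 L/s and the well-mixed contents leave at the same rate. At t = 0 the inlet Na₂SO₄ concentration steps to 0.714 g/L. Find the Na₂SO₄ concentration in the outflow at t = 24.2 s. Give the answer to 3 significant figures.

0.645 g/L

Accumulation = in − out for the solute gives V dC/dt = Q(C_in − C).
So dC/dt = (C_in − C)/τ with τ = V/Q = 577/39.0 = 14.795 s.
This is linear first-order; C(t) = C_in + (C₀ − C_in) e^(−t/τ).
C(24.2) = 0.714 + (0.361 − 0.714)·e^(−24.2/14.795) = 0.714 + (-0.35300)·0.19482 = 0.64523 g/L.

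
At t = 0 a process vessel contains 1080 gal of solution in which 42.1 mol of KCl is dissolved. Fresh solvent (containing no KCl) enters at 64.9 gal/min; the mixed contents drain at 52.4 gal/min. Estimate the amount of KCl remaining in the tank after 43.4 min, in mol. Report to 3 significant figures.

7.64 mol

Let m(t) be the amount of KCl. Volume: V(t) = V₀ + (Q_in − Q_out) t = 1080 + 12.500 t; V(43.4) = 1622.5 gal.
No KCl enters, so dm/dt = −Q_out · (m/V).
dm/m = −Q_out dt/(V₀ + 12.500 t); integrating gives ln(m/m₀) = −(Q_out/(Q_in−Q_out)) ln(V/V₀).
m = m₀ (V₀/V)^(Q_out/(Q_in−Q_out)) = 42.1 × (1080/1622.5)^(4.1920) = 7.6436 mol.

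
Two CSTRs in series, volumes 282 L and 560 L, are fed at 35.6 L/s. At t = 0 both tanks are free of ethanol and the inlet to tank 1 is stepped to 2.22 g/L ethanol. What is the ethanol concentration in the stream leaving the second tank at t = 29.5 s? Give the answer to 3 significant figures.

1.59 g/L

Time constants: τᵢ = Vᵢ/Q for each well-mixed tank.
τ₁ = 282/35.6 = 7.9213 s; τ₂ = 560/35.6 = 15.730 s.
Solving the cascade with C₁(0)=C₂(0)=0 gives C₂(t) = C_in[1 − (τ₁ e^(−t/τ₁) − τ₂ e^(−t/τ₂))/(τ₁ − τ₂)].
At t = 29.5: e^(−t/τ₁) = 0.024134, e^(−t/τ₂) = 0.15330.
C₂ = 2.22·[1 − (7.9213·0.024134 − 15.730·0.15330)/(-7.8090)] = 2.22·0.71568 = 1.5888 g/L.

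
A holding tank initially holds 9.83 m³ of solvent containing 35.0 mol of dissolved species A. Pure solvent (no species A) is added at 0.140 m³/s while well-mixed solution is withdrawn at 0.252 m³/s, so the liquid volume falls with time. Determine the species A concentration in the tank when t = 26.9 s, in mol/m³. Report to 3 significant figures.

Let m(t) be the amount of species A. Volume: V(t) = V₀ + (Q_in − Q_out) t = 9.83 − 0.11200 t; V(26.9) = 6.8172 m³.
Solute balance: dm/dt = 0 − Q_out C = −Q_out m/V(t).
dm/m = −Q_out dt/(V₀ − 0.11200 t); integrating gives ln(m/m₀) = −(Q_out/(Q_in−Q_out)) ln(V/V₀).
m = m₀ (V₀/V)^(Q_out/(Q_in−Q_out)) = 35.0 × (9.83/6.8172)^(-2.2500) = 15.362 mol.
C = m/V = 15.362/6.8172 = 2.2534 mol/m³.

2.25 mol/m³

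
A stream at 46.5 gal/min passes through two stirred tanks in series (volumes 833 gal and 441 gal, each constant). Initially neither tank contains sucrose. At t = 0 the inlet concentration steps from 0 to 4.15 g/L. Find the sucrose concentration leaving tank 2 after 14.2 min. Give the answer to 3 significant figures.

1.20 g/L

Each tank obeys Vᵢ dCᵢ/dt = Q(Cᵢ₋₁ − Cᵢ), so τᵢ = Vᵢ/Q.
τ₁ = 833/46.5 = 17.914 min; τ₂ = 441/46.5 = 9.4839 min.
Solving the cascade with C₁(0)=C₂(0)=0 gives C₂(t) = C_in[1 − (τ₁ e^(−t/τ₁) − τ₂ e^(−t/τ₂))/(τ₁ − τ₂)].
At t = 14.2: e^(−t/τ₁) = 0.45263, e^(−t/τ₂) = 0.22374.
C₂ = 4.15·[1 − (17.914·0.45263 − 9.4839·0.22374)/(8.4301)] = 4.15·0.28986 = 1.2029 g/L.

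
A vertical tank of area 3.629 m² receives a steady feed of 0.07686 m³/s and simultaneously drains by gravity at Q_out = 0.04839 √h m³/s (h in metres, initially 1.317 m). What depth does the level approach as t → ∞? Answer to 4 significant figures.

A dh/dt = Q_in − 0.04839 √h. Steady state requires inflow = outflow:
Q_in = 0.04839 √h_ss ⇒ √h_ss = 0.07686/0.04839 = 1.58834.
h_ss = 1.58834² = 2.52284 m. (Since h₀ = 1.317 m < h_ss, the level will rise toward this value.)

2.523 m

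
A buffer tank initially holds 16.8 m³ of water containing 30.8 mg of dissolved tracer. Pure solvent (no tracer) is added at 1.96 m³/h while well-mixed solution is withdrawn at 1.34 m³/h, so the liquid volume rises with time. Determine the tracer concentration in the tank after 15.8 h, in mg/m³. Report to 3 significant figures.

Total volume: dV/dt = Q_in − Q_out = 0.62000 m³/h, so V(t) = 16.8 + 0.62000 t and V(15.8) = 26.596 m³.
Species balance (pure solvent in): dm/dt = −Q_out · m/V(t).
Separate: dm/m = −Q_out dt/V(t) ⇒ ln(m/m₀) = −(Q_out/(Q_in−Q_out)) ln(V/V₀).
m = m₀ (V₀/V)^(Q_out/(Q_in−Q_out)) = 30.8 × (16.8/26.596)^(2.1613) = 11.412 mg.
C = m/V = 11.412/26.596 = 0.42908 mg/m³.

0.429 mg/m³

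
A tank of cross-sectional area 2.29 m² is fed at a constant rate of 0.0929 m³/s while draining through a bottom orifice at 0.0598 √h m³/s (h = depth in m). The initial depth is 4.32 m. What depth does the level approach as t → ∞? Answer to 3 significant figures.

2.41 m

Level balance: A dh/dt = 0.0929 − 0.0598 √h. Setting dh/dt = 0:
Q_in = 0.0598 √h_ss ⇒ √h_ss = 0.0929/0.0598 = 1.5535.
h_ss = 1.5535² = 2.4134 m. (Since h₀ = 4.32 m > h_ss, the level will fall toward this value.)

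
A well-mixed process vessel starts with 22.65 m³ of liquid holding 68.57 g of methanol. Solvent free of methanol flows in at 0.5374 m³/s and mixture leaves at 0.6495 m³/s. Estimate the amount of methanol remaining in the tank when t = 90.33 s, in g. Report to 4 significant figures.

Total volume: dV/dt = Q_in − Q_out = -0.112100 m³/s, so V(t) = 22.65 − 0.112100 t and V(90.33) = 12.5240 m³.
Solute balance: dm/dt = 0 − Q_out C = −Q_out m/V(t).
Separate: dm/m = −Q_out dt/V(t) ⇒ ln(m/m₀) = −(Q_out/(Q_in−Q_out)) ln(V/V₀).
m = m₀ (V₀/V)^(Q_out/(Q_in−Q_out)) = 68.57 × (22.65/12.5240)^(-5.79393) = 2.21417 g.

2.214 g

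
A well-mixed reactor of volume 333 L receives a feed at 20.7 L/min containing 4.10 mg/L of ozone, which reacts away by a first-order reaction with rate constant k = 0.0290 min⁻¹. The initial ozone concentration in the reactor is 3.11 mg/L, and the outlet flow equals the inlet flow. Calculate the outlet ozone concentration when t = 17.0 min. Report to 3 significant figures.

Species balance: V dC/dt = Q C_in − Q C − k V C.
This is linear with rate a = Q/V + k = 0.091162 min⁻¹.
C_ss = Q C_in/(Q + kV) = 2.7957 mg/L; C(t) = C_ss + (C₀ − C_ss) e^(−a t).
C(17.0) = 2.7957 + (0.31427)·e^(−0.091162·17.0) = 2.7957 + (0.31427)·0.21230 = 2.8625 mg/L.

2.86 mg/L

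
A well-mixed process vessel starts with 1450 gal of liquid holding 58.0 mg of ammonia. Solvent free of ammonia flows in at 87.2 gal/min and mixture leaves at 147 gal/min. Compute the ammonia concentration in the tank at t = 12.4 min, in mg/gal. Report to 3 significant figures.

Let m(t) be the amount of ammonia. Volume: V(t) = V₀ + (Q_in − Q_out) t = 1450 − 59.800 t; V(12.4) = 708.48 gal.
No ammonia enters, so dm/dt = −Q_out · (m/V).
Separate: dm/m = −Q_out dt/V(t) ⇒ ln(m/m₀) = −(Q_out/(Q_in−Q_out)) ln(V/V₀).
m = m₀ (V₀/V)^(Q_out/(Q_in−Q_out)) = 58.0 × (1450/708.48)^(-2.4582) = 9.9731 mg.
C = m/V = 9.9731/708.48 = 0.014077 mg/gal.

0.0141 mg/gal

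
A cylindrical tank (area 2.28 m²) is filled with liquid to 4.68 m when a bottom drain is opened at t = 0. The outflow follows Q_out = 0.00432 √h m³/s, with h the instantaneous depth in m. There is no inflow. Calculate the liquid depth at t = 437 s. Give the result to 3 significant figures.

3.06 m

A dh/dt = −Q_out = −0.00432 √h.
∫ h^(−1/2) dh = −(0.00432/A) ∫ dt, giving 2√h = 2√h₀ − (0.00432/A) t.
√h = √4.68 − 0.00432·437/(2·2.28) = 2.1633 − 0.41400 = 1.7493.
h = 1.7493² = 3.0602 m.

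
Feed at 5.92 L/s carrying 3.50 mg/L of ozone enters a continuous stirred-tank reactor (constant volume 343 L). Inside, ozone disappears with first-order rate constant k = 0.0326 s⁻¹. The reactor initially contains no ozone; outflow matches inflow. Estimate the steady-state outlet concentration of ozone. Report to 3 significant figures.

V dC/dt = Q(C_in − C) − k V C.
At steady state: 0 = Q C_in − (Q + kV) C_ss, so C_ss = Q C_in/(Q + kV).
C_ss = 5.92·3.50/(5.92 + 0.0326·343) = 20.720/17.102 = 1.2116 mg/L.

1.21 mg/L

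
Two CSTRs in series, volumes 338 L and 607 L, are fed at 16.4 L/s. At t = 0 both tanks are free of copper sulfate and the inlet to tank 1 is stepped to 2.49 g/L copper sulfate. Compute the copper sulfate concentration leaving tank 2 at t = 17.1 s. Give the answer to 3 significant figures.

Time constants: τᵢ = Vᵢ/Q for each well-mixed tank.
τ₁ = 338/16.4 = 20.610 s; τ₂ = 607/16.4 = 37.012 s.
Tank 1: C₁ = C_in(1 − e^(−t/τ₁)). Tank 2 (τ₁ ≠ τ₂): C₂ = C_in[1 − (τ₁ e^(−t/τ₁) − τ₂ e^(−t/τ₂))/(τ₁ − τ₂)].
At t = 17.1: e^(−t/τ₁) = 0.43618, e^(−t/τ₂) = 0.63002.
C₂ = 2.49·[1 − (20.610·0.43618 − 37.012·0.63002)/(-16.402)] = 2.49·0.12643 = 0.31480 g/L.

0.315 g/L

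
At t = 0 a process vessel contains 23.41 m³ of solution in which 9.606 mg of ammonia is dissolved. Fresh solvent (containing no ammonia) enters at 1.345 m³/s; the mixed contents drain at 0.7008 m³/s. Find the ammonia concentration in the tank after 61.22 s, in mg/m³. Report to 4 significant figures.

Let m(t) be the amount of ammonia. Volume: V(t) = V₀ + (Q_in − Q_out) t = 23.41 + 0.644200 t; V(61.22) = 62.8479 m³.
Species balance (pure solvent in): dm/dt = −Q_out · m/V(t).
Separate: dm/m = −Q_out dt/V(t) ⇒ ln(m/m₀) = −(Q_out/(Q_in−Q_out)) ln(V/V₀).
m = m₀ (V₀/V)^(Q_out/(Q_in−Q_out)) = 9.606 × (23.41/62.8479)^(1.08786) = 3.28073 mg.
C = m/V = 3.28073/62.8479 = 0.0522011 mg/m³.

0.05220 mg/m³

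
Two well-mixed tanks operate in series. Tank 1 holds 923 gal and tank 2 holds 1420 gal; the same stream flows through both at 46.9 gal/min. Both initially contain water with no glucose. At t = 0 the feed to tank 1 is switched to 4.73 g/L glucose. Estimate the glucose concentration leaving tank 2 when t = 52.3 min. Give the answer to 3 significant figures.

2.94 g/L

Each tank obeys Vᵢ dCᵢ/dt = Q(Cᵢ₋₁ − Cᵢ), so τᵢ = Vᵢ/Q.
τ₁ = 923/46.9 = 19.680 min; τ₂ = 1420/46.9 = 30.277 min.
Solving the cascade with C₁(0)=C₂(0)=0 gives C₂(t) = C_in[1 − (τ₁ e^(−t/τ₁) − τ₂ e^(−t/τ₂))/(τ₁ − τ₂)].
At t = 52.3: e^(−t/τ₁) = 0.070124, e^(−t/τ₂) = 0.17775.
C₂ = 4.73·[1 − (19.680·0.070124 − 30.277·0.17775)/(-10.597)] = 4.73·0.62237 = 2.9438 g/L.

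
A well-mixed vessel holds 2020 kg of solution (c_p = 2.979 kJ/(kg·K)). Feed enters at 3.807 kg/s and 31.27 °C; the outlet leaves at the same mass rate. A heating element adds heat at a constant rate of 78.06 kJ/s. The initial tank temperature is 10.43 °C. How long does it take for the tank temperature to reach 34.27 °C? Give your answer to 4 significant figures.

M c_p dT/dt = ṁ c_p (T_in − T) + Q̇.
τ = M/ṁ = 530.602 s; T_ss = T_in + Q̇/(ṁ c_p) = 38.1530 °C.
T(t) = T_ss + (T₀ − T_ss) e^(−t/τ). Set T = 34.27:
e^(−t/τ) = (34.27 − 38.1530)/(10.43 − 38.1530) = 0.140063
t = −530.602 · ln(0.140063) = 1042.98 s.

1043 s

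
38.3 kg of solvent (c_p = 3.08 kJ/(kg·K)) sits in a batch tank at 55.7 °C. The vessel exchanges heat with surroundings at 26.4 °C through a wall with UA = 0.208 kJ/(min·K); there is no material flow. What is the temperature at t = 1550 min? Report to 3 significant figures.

Lumped-capacitance energy balance: M c_p dT/dt = UA(T_amb − T).
dT/dt = (T_ss − T)/τ with T_ss = T_amb = 26.400 °C, τ = M c_p/UA = 38.3·3.08/0.208 = 567.13 min.
Solution: T(t) = T_ss + (T₀ − T_ss) e^(−t/τ).
T(1550) = 26.400 + (29.300)·0.065022 = 28.305 °C.

28.3 °C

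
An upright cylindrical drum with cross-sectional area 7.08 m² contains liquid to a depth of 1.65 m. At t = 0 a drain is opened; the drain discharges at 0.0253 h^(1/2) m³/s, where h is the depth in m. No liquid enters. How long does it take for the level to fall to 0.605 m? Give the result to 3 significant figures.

284 s

A dh/dt = −Q_out = −0.0253 √h.
Separate and integrate: 2(√h − √h₀) = −(0.0253/A) t.
t = 2A(√h₀ − √h)/0.0253 = 2·7.08·(√1.65 − √0.605)/0.0253
  = 14.160 × (1.2845 − 0.77782) / 0.0253 = 283.60 s.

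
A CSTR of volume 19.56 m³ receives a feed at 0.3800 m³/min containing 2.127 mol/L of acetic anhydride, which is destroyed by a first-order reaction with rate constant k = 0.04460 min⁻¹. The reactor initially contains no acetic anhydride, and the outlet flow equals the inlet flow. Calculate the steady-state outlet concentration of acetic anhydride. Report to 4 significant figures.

0.6454 mol/L

Species balance: V dC/dt = Q C_in − Q C − k V C.
At steady state: 0 = Q C_in − (Q + kV) C_ss, so C_ss = Q C_in/(Q + kV).
C_ss = 0.3800·2.127/(0.3800 + 0.04460·19.56) = 0.808260/1.25238 = 0.645381 mol/L.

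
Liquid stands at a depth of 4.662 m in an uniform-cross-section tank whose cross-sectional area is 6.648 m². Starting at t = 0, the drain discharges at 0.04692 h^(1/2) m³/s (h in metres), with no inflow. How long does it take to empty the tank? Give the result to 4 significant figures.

Volume balance on the tank: A dh/dt = −0.04692 √h.
Separate and integrate: 2(√h − √h₀) = −(0.04692/A) t.
Set h = 0: 2√h₀ = (0.04692/A) t_empty ⇒ t_empty = 2A√h₀/0.04692.
t_empty = 2·6.648·√4.662/0.04692 = 13.2960·2.15917/0.04692 = 611.856 s.

611.9 s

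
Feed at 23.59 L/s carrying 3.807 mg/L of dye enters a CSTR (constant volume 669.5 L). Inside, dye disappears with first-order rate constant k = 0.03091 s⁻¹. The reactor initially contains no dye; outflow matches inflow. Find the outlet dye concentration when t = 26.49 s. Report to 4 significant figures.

Species balance: V dC/dt = Q C_in − Q C − k V C.
dC/dt = (Q/V) C_in − (Q/V + k) C; effective rate a = Q/V + k = 0.0352353 + 0.03091 = 0.0661453 s⁻¹.
C_ss = Q C_in/(Q + kV) = 2.02797 mg/L; C(t) = C_ss + (C₀ − C_ss) e^(−a t).
C(26.49) = 2.02797 + (-2.02797)·e^(−0.0661453·26.49) = 2.02797 + (-2.02797)·0.173394 = 1.67633 mg/L.

1.676 mg/L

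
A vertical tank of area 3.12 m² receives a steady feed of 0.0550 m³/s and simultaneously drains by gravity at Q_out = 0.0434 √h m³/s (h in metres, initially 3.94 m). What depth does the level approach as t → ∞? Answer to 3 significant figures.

1.61 m

Unsteady balance on liquid volume: A dh/dt = Q_in − 0.0434 √h. At steady state dh/dt = 0:
Q_in = 0.0434 √h_ss ⇒ √h_ss = 0.0550/0.0434 = 1.2673.
h_ss = 1.2673² = 1.6060 m. (Since h₀ = 3.94 m > h_ss, the level will fall toward this value.)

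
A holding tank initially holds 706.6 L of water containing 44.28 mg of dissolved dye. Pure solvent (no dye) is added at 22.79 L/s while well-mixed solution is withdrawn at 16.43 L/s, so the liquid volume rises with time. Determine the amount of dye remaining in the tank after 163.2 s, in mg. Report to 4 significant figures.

4.288 mg

Total volume: dV/dt = Q_in − Q_out = 6.36000 L/s, so V(t) = 706.6 + 6.36000 t and V(163.2) = 1744.55 L.
Solute balance: dm/dt = 0 − Q_out C = −Q_out m/V(t).
Separate: dm/m = −Q_out dt/V(t) ⇒ ln(m/m₀) = −(Q_out/(Q_in−Q_out)) ln(V/V₀).
m = m₀ (V₀/V)^(Q_out/(Q_in−Q_out)) = 44.28 × (706.6/1744.55)^(2.58333) = 4.28768 mg.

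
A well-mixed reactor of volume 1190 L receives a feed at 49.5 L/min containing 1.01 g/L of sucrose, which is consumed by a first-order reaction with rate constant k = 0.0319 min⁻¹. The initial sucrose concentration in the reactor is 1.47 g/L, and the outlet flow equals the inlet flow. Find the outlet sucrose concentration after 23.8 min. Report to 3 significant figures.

V dC/dt = Q(C_in − C) − k V C.
This is linear with rate a = Q/V + k = 0.073497 min⁻¹.
C_ss = Q C_in/(Q + kV) = 0.57163 g/L; C(t) = C_ss + (C₀ − C_ss) e^(−a t).
C(23.8) = 0.57163 + (0.89837)·e^(−0.073497·23.8) = 0.57163 + (0.89837)·0.17391 = 0.72786 g/L.

0.728 g/L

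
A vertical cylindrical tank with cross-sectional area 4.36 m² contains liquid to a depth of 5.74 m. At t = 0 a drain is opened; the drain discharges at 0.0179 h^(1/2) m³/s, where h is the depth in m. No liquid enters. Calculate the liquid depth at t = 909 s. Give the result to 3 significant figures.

With no inflow, A dh/dt = −0.0179 √h.
Separate and integrate: 2(√h − √h₀) = −(0.0179/A) t.
√h = √5.74 − 0.0179·909/(2·4.36) = 2.3958 − 1.8660 = 0.52988.
h = 0.52988² = 0.28077 m.

0.281 m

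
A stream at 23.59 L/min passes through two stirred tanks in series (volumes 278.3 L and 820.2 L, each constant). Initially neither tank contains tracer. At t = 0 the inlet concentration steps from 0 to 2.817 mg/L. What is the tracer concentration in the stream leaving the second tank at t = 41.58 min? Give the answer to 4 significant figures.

1.570 mg/L

Species balance on tank i: dCᵢ/dt = (Cᵢ₋₁ − Cᵢ)/τᵢ with τᵢ = Vᵢ/Q.
τ₁ = 278.3/23.59 = 11.7974 min; τ₂ = 820.2/23.59 = 34.7690 min.
Solving the cascade with C₁(0)=C₂(0)=0 gives C₂(t) = C_in[1 − (τ₁ e^(−t/τ₁) − τ₂ e^(−t/τ₂))/(τ₁ − τ₂)].
At t = 41.58: e^(−t/τ₁) = 0.0294661, e^(−t/τ₂) = 0.302433.
C₂ = 2.817·[1 − (11.7974·0.0294661 − 34.7690·0.302433)/(-22.9716)] = 2.817·0.557380 = 1.57014 mg/L.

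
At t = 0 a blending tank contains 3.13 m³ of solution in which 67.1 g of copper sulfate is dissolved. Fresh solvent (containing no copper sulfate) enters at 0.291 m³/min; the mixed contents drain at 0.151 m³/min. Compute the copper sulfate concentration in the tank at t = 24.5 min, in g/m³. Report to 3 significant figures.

Let m(t) be the amount of copper sulfate. Volume: V(t) = V₀ + (Q_in − Q_out) t = 3.13 + 0.14000 t; V(24.5) = 6.5600 m³.
Solute balance: dm/dt = 0 − Q_out C = −Q_out m/V(t).
dm/m = −Q_out dt/(V₀ + 0.14000 t); integrating gives ln(m/m₀) = −(Q_out/(Q_in−Q_out)) ln(V/V₀).
m = m₀ (V₀/V)^(Q_out/(Q_in−Q_out)) = 67.1 × (3.13/6.5600)^(1.0786) = 30.207 g.
C = m/V = 30.207/6.5600 = 4.6048 g/m³.

4.60 g/m³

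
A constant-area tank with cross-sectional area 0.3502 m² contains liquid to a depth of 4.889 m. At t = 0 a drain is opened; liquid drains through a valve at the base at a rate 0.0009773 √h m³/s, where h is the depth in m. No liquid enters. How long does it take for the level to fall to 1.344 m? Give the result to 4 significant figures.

753.8 s

With no inflow, A dh/dt = −0.0009773 √h.
Separate and integrate: 2(√h − √h₀) = −(0.0009773/A) t.
t = 2A(√h₀ − √h)/0.0009773 = 2·0.3502·(√4.889 − √1.344)/0.0009773
  = 0.700400 × (2.21111 − 1.15931) / 0.0009773 = 753.790 s.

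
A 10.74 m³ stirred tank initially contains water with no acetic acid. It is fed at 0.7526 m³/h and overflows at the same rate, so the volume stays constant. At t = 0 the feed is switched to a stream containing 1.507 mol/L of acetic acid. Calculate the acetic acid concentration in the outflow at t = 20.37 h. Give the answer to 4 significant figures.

1.145 mol/L

Accumulation = in − out for the solute gives V dC/dt = Q(C_in − C).
Time constant τ = V/Q = 10.74/0.7526 = 14.2705 h.
This is linear first-order; C(t) = C_in + (C₀ − C_in) e^(−t/τ).
C(20.37) = 1.507 + (0 − 1.507)·e^(−20.37/14.2705) = 1.507 + (-1.50700)·0.239928 = 1.14543 mol/L.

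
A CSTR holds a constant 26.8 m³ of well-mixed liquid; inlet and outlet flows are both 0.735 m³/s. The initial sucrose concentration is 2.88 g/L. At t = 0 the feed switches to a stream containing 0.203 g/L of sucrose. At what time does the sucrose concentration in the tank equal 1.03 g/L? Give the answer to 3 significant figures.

Unsteady species balance (constant V, well mixed): V dC/dt = Q(C_in − C), so τ = V/Q = 36.463 s.
C(t) = C_in + (C₀ − C_in) e^(−t/τ). Set C = 1.03 and solve for t:
e^(−t/τ) = (C − C_in)/(C₀ − C_in) = (1.03 − 0.203)/(2.88 − 0.203) = 0.30893
t = −τ ln(…) = 36.463 × 1.1746 = 42.831 s.

42.8 s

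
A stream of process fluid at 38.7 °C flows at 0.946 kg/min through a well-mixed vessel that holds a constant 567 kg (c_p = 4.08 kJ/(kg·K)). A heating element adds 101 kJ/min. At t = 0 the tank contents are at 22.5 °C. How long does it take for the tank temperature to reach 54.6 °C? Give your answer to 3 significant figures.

Unsteady energy balance on the tank contents: M c_p dT/dt = ṁ c_p (T_in − T) + 101.
τ = M/ṁ = 599.37 min; T_ss = T_in + Q̇/(ṁ c_p) = 64.868 °C.
T(t) = T_ss + (T₀ − T_ss) e^(−t/τ). Set T = 54.6:
e^(−t/τ) = (54.6 − 64.868)/(22.5 − 64.868) = 0.24235
t = −599.37 · ln(0.24235) = 849.52 min.

850 min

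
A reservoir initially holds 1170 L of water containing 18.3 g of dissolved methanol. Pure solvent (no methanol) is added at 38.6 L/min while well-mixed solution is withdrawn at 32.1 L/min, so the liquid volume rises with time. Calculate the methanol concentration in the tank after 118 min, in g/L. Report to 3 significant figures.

Total volume: dV/dt = Q_in − Q_out = 6.5000 L/min, so V(t) = 1170 + 6.5000 t and V(118) = 1937.0 L.
Solute balance: dm/dt = 0 − Q_out C = −Q_out m/V(t).
Separate: dm/m = −Q_out dt/V(t) ⇒ ln(m/m₀) = −(Q_out/(Q_in−Q_out)) ln(V/V₀).
m = m₀ (V₀/V)^(Q_out/(Q_in−Q_out)) = 18.3 × (1170/1937.0)^(4.9385) = 1.5178 g.
C = m/V = 1.5178/1937.0 = 0.00078357 g/L.

0.000784 g/L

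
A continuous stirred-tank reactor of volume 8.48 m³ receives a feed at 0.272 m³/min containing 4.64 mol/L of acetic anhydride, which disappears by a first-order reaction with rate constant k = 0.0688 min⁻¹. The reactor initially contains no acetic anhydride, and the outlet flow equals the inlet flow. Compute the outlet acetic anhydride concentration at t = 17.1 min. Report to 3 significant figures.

Accumulation = in − out − consumed: V dC/dt = Q C_in − Q C − k V C.
dC/dt = (Q/V) C_in − (Q/V + k) C; effective rate a = Q/V + k = 0.032075 + 0.0688 = 0.10088 min⁻¹.
C_ss = Q C_in/(Q + kV) = 1.4754 mol/L; C(t) = C_ss + (C₀ − C_ss) e^(−a t).
C(17.1) = 1.4754 + (-1.4754)·e^(−0.10088·17.1) = 1.4754 + (-1.4754)·0.17818 = 1.2125 mol/L.

1.21 mol/L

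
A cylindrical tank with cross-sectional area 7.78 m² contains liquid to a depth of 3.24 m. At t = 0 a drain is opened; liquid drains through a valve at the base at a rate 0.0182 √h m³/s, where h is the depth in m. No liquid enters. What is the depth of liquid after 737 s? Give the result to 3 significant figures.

0.880 m

Unsteady balance on liquid volume: A dh/dt = −0.0182 √h.
Separate and integrate: 2(√h − √h₀) = −(0.0182/A) t.
√h = √3.24 − 0.0182·737/(2·7.78) = 1.8000 − 0.86204 = 0.93796.
h = 0.93796² = 0.87976 m.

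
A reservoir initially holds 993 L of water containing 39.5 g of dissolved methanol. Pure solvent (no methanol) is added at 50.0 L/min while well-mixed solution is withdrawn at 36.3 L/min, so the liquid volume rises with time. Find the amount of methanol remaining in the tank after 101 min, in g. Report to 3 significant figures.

3.91 g

Total volume: dV/dt = Q_in − Q_out = 13.700 L/min, so V(t) = 993 + 13.700 t and V(101) = 2376.7 L.
Species balance (pure solvent in): dm/dt = −Q_out · m/V(t).
dm/m = −Q_out dt/(V₀ + 13.700 t); integrating gives ln(m/m₀) = −(Q_out/(Q_in−Q_out)) ln(V/V₀).
m = m₀ (V₀/V)^(Q_out/(Q_in−Q_out)) = 39.5 × (993/2376.7)^(2.6496) = 3.9113 g.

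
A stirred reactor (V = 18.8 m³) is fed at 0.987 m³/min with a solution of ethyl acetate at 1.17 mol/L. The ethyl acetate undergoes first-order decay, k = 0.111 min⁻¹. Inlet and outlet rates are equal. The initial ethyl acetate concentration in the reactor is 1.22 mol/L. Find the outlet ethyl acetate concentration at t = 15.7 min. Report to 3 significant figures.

0.441 mol/L

V dC/dt = Q(C_in − C) − k V C.
dC/dt = (Q/V) C_in − (Q/V + k) C; effective rate a = Q/V + k = 0.052500 + 0.111 = 0.16350 min⁻¹.
C_ss = Q C_in/(Q + kV) = 0.37569 mol/L; C(t) = C_ss + (C₀ − C_ss) e^(−a t).
C(15.7) = 0.37569 + (0.84431)·e^(−0.16350·15.7) = 0.37569 + (0.84431)·0.076769 = 0.44051 mol/L.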